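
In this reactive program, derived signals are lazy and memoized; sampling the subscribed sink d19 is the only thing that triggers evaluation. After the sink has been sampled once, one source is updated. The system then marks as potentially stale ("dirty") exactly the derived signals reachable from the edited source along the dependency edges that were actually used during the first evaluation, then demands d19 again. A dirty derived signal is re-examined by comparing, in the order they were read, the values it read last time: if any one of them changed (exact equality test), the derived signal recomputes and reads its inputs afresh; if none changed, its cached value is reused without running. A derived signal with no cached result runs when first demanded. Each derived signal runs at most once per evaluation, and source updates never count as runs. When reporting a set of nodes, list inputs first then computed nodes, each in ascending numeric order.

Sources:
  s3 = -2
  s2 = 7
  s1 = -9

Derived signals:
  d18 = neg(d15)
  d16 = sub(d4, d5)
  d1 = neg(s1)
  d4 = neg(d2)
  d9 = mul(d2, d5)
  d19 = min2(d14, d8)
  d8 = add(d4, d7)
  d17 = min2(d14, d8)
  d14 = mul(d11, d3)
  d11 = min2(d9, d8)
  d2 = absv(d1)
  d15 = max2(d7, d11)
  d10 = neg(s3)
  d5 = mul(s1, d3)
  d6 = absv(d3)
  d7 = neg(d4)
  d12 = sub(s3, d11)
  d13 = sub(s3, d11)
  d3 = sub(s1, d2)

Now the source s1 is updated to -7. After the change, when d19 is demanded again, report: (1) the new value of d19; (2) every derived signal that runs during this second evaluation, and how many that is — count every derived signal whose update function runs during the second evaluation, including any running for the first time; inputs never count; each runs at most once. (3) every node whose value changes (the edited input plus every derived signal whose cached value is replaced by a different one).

First demand of the output computes:
  d1 = neg(-9) = 9
  d2 = absv(9) = 9
  d3 = sub(-9, 9) = -18
  d4 = neg(9) = -9
  d5 = mul(-9, -18) = 162
  d7 = neg(-9) = 9
  d8 = add(-9, 9) = 0
  d9 = mul(9, 162) = 1458
  d11 = min2(1458, 0) = 0
  d14 = mul(0, -18) = 0
  d19 = min2(0, 0) = 0

After the edit, cleaning proceeds:
  d1: a read changed (s1 -9->-7) — executes, giving 7.
  d2: a read changed (d1 9->7) — executes, giving 7.
  d3: a read changed (s1 -9->-7; d2 9->7) — executes, giving -14.
  d4: a read changed (d2 9->7) — executes, giving -7.
  d5: a read changed (s1 -9->-7; d3 -18->-14) — executes, giving 98.
  d7: a read changed (d4 -9->-7) — executes, giving 7.
  d8: a read changed (d4 -9->-7; d7 9->7) — executes, giving 0 — identical to its old value.
  d9: a read changed (d2 9->7; d5 162->98) — executes, giving 686.
  d11: a read changed (d9 1458->686) — executes, giving 0 — identical to its old value.
  d14: a read changed (d3 -18->-14) — executes, giving 0 — identical to its old value.
  d19: dirty, but its reads are unchanged (d14 unchanged, d8 unchanged); cached 0 stands.

Note where the cutoff bites: d19 is checked, finds nothing changed, and keeps its cache.

Demanding d19 again yields 0.
10 derived signals run: d1, d2, d3, d4, d5, d7, d8, d9, d11, d14.
The nodes whose values change: s1, d1, d2, d3, d4, d5, d7, d9.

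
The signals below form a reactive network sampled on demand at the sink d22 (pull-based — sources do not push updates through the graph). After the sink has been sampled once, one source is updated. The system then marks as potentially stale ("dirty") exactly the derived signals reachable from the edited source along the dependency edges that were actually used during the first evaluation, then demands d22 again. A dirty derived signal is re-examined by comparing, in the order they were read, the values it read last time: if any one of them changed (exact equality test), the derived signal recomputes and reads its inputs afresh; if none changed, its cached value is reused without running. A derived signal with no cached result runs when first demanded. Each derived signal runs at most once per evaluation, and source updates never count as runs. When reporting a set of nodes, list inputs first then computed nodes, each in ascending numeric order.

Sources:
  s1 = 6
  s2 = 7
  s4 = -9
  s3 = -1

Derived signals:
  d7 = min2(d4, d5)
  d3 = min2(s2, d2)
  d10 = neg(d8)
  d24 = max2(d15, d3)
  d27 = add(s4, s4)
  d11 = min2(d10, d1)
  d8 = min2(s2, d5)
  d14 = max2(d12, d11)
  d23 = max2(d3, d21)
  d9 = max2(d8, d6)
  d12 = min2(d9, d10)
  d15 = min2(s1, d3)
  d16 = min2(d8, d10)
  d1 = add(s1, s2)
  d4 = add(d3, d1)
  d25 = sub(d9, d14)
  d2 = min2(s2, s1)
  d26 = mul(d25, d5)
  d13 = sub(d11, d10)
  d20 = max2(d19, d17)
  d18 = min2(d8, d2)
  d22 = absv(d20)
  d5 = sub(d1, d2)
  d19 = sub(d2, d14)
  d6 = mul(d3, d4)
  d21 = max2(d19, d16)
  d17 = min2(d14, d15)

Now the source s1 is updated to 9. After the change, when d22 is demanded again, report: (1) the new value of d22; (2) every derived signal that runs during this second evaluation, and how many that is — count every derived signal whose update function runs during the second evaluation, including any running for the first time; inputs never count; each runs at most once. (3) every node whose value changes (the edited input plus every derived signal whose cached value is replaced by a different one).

d22 now evaluates to 14.
Run set: d1, d2, d3, d4, d5, d6, d8, d9, d11, d12, d15, d17, d19, d20, d22 (15 run).
Changed values: s1, d1, d2, d3, d4, d5, d6, d9, d15, d19, d20, d22.
The important point: at d10 every value read last time is unchanged, so the dirty flag clears without a run.

Initial pass — values computed on the first demand:
  d1 = add(6, 7) = 13
  d2 = min2(7, 6) = 6
  d3 = min2(7, 6) = 6
  d4 = add(6, 13) = 19
  d5 = sub(13, 6) = 7
  d6 = mul(6, 19) = 114
  d8 = min2(7, 7) = 7
  d9 = max2(7, 114) = 114
  d10 = neg(7) = -7
  d11 = min2(-7, 13) = -7
  d12 = min2(114, -7) = -7
  d14 = max2(-7, -7) = -7
  d15 = min2(6, 6) = 6
  d17 = min2(-7, 6) = -7
  d19 = sub(6, -7) = 13
  d20 = max2(13, -7) = 13
  d22 = absv(13) = 13

Second demand — change propagation:
  d1: re-runs because s1 6->9; new result 16.
  d2: re-runs because s1 6->9; new result 7.
  d3: re-runs because d2 6->7; new result 7.
  d4: re-runs because d3 6->7; d1 13->16; new result 23.
  d5: re-runs because d1 13->16; d2 6->7; new result 9.
  d6: re-runs because d3 6->7; d4 19->23; new result 161.
  d8: re-runs because d5 7->9; new result 7 (unchanged).
  d9: re-runs because d6 114->161; new result 161.
  d10: re-examined; everything it read last time is the same (d8 unchanged) — cache -7 kept, no run.
  d11: re-runs because d1 13->16; new result -7 (unchanged).
  d12: re-runs because d9 114->161; new result -7 (unchanged).
  d14: re-examined; everything it read last time is the same (d12 unchanged, d11 unchanged) — cache -7 kept, no run.
  d15: re-runs because s1 6->9; d3 6->7; new result 7.
  d17: re-runs because d15 6->7; new result -7 (unchanged).
  d19: re-runs because d2 6->7; new result 14.
  d20: re-runs because d19 13->14; new result 14.
  d22: re-runs because d20 13->14; new result 14.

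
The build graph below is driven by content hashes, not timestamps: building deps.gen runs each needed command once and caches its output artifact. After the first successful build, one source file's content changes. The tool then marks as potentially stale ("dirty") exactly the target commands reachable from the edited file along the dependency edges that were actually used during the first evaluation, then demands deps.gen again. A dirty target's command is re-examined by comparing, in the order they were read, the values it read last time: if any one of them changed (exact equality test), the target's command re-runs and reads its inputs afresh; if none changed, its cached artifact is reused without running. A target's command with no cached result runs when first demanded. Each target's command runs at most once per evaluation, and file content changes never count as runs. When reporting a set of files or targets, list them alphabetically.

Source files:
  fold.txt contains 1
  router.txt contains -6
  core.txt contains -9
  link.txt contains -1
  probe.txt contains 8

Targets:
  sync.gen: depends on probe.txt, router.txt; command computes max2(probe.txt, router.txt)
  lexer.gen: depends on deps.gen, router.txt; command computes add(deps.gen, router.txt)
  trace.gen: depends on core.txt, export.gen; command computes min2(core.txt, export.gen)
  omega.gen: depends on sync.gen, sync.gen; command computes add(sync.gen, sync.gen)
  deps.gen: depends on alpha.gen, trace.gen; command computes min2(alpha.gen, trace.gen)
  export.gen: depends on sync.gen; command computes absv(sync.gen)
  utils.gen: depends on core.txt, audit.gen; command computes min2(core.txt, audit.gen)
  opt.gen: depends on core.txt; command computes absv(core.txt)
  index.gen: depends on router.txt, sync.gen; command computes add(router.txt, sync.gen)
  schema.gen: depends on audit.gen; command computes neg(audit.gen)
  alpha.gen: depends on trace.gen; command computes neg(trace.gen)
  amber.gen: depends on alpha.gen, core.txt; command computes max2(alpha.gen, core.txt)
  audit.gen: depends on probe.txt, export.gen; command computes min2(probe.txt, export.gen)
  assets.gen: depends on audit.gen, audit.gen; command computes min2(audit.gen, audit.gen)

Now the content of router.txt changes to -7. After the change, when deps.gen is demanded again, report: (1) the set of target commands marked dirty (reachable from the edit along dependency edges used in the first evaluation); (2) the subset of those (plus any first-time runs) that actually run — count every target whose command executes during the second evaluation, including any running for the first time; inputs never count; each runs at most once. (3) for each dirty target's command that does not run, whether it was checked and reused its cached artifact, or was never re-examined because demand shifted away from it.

Initial pass — values computed on the first demand:
  sync.gen = max2(8, -6) = 8
  export.gen = absv(8) = 8
  trace.gen = min2(-9, 8) = -9
  alpha.gen = neg(-9) = 9
  deps.gen = min2(9, -9) = -9

Second demand — change propagation:
  sync.gen: re-runs because router.txt -6->-7; new result 8 (unchanged).
  export.gen: re-examined; everything it read last time is the same (sync.gen unchanged) — cache 8 kept, no run.
  trace.gen: re-examined; everything it read last time is the same (core.txt unchanged, export.gen unchanged) — cache -9 kept, no run.
  alpha.gen: re-examined; everything it read last time is the same (trace.gen unchanged) — cache 9 kept, no run.
  deps.gen: re-examined; everything it read last time is the same (alpha.gen unchanged, trace.gen unchanged) — cache -9 kept, no run.

The important point: sync.gen recomputes to an identical value, and the output ends up unchanged.

Dirty set: alpha.gen, deps.gen, export.gen, sync.gen, trace.gen.
Run set: sync.gen (1 run).
Re-examined without running (cache reused): alpha.gen, deps.gen, export.gen, trace.gen.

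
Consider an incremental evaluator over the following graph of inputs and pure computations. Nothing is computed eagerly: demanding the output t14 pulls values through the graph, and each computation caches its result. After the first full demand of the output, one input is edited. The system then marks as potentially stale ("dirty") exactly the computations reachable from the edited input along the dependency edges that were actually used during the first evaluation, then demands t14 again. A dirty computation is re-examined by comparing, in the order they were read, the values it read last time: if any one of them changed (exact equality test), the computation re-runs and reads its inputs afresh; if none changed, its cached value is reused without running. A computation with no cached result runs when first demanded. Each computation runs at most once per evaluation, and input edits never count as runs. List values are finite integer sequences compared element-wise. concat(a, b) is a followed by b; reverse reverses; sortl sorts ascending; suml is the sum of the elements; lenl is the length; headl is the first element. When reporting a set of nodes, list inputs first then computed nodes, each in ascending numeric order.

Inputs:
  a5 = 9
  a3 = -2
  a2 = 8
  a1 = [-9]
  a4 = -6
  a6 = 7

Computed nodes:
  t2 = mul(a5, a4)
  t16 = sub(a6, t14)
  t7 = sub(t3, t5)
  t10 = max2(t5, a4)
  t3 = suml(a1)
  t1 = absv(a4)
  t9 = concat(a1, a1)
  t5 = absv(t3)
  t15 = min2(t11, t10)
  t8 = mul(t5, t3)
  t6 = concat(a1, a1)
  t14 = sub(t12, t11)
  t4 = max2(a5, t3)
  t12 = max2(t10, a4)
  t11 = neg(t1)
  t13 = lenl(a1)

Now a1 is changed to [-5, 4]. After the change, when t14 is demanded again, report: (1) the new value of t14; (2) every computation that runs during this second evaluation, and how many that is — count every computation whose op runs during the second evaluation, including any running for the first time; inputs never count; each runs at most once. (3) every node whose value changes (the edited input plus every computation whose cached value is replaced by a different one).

Initial pass — values computed on the first demand:
  t1 = absv(-6) = 6
  t3 = suml([-9]) = -9
  t5 = absv(-9) = 9
  t10 = max2(9, -6) = 9
  t11 = neg(6) = -6
  t12 = max2(9, -6) = 9
  t14 = sub(9, -6) = 15

Second demand — change propagation:
  t3: re-runs because a1 [-9]->[-5, 4]; new result -1.
  t5: re-runs because t3 -9->-1; new result 1.
  t10: re-runs because t5 9->1; new result 1.
  t12: re-runs because t10 9->1; new result 1.
  t14: re-runs because t12 9->1; new result 7.

t14 now evaluates to 7.
Run set: t3, t5, t10, t12, t14 (5 run).
Changed values: a1, t3, t5, t10, t12, t14.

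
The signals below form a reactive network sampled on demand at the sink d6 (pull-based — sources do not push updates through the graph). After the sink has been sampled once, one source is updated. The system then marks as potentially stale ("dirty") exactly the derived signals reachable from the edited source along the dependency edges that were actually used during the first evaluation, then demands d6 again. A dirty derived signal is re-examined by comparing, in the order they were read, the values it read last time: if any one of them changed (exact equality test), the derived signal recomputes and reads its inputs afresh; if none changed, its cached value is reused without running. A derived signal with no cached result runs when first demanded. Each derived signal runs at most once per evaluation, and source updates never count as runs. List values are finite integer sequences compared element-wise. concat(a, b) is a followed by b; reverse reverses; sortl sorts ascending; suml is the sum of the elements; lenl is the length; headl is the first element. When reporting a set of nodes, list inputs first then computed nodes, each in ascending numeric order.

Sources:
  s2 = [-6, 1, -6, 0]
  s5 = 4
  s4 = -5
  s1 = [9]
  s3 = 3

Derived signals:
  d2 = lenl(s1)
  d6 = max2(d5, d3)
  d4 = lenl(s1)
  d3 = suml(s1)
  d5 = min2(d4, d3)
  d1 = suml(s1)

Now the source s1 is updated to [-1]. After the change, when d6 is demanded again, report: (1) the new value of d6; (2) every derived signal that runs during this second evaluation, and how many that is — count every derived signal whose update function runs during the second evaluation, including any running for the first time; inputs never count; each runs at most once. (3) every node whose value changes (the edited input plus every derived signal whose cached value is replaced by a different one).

d6 now evaluates to -1.
Run set: d3, d4, d5, d6 (4 run).
Changed values: s1, d3, d5, d6.

Initial pass — values computed on the first demand:
  d3 = suml([9]) = 9
  d4 = lenl([9]) = 1
  d5 = min2(1, 9) = 1
  d6 = max2(1, 9) = 9

Second demand — change propagation:
  d3: re-runs because s1 [9]->[-1]; new result -1.
  d4: re-runs because s1 [9]->[-1]; new result 1 (unchanged).
  d5: re-runs because d3 9->-1; new result -1.
  d6: re-runs because d5 1->-1; d3 9->-1; new result -1.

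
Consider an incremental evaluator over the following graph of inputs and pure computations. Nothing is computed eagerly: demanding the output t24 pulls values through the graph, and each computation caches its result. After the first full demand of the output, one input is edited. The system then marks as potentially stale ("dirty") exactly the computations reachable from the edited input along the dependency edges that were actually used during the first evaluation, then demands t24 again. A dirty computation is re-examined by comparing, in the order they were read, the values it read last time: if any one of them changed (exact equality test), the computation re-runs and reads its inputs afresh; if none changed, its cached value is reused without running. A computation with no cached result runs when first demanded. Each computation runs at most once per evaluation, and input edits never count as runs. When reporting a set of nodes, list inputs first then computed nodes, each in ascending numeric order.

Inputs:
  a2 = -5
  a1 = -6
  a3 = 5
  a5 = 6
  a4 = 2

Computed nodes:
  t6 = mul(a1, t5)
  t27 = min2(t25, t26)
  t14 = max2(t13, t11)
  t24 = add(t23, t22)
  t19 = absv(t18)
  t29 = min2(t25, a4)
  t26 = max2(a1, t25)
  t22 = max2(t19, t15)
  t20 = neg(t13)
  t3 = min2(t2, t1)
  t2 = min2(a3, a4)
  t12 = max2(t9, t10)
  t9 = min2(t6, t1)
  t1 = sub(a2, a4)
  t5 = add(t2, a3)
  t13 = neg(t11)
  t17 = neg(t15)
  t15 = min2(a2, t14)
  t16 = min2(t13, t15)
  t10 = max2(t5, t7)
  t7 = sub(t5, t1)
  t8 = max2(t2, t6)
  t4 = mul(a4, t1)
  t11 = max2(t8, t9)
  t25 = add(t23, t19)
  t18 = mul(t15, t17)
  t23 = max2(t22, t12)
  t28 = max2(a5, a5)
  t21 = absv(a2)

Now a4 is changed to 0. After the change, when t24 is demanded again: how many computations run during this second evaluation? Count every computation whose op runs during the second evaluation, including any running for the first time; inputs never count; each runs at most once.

Run set: t1, t2, t5, t6, t7, t8, t9, t10, t11, t12, t13, t14, t15, t23 (14 run).
The important point: at t17 every value read last time is unchanged, so the dirty flag clears without a run.

Initial pass — values computed on the first demand:
  t1 = sub(-5, 2) = -7
  t2 = min2(5, 2) = 2
  t5 = add(2, 5) = 7
  t6 = mul(-6, 7) = -42
  t7 = sub(7, -7) = 14
  t8 = max2(2, -42) = 2
  t9 = min2(-42, -7) = -42
  t10 = max2(7, 14) = 14
  t11 = max2(2, -42) = 2
  t12 = max2(-42, 14) = 14
  t13 = neg(2) = -2
  t14 = max2(-2, 2) = 2
  t15 = min2(-5, 2) = -5
  t17 = neg(-5) = 5
  t18 = mul(-5, 5) = -25
  t19 = absv(-25) = 25
  t22 = max2(25, -5) = 25
  t23 = max2(25, 14) = 25
  t24 = add(25, 25) = 50

Second demand — change propagation:
  t1: re-runs because a4 2->0; new result -5.
  t2: re-runs because a4 2->0; new result 0.
  t5: re-runs because t2 2->0; new result 5.
  t6: re-runs because t5 7->5; new result -30.
  t7: re-runs because t5 7->5; t1 -7->-5; new result 10.
  t8: re-runs because t2 2->0; t6 -42->-30; new result 0.
  t9: re-runs because t6 -42->-30; t1 -7->-5; new result -30.
  t10: re-runs because t5 7->5; t7 14->10; new result 10.
  t11: re-runs because t8 2->0; t9 -42->-30; new result 0.
  t12: re-runs because t9 -42->-30; t10 14->10; new result 10.
  t13: re-runs because t11 2->0; new result 0.
  t14: re-runs because t13 -2->0; t11 2->0; new result 0.
  t15: re-runs because t14 2->0; new result -5 (unchanged).
  t17: re-examined; everything it read last time is the same (t15 unchanged) — cache 5 kept, no run.
  t18: re-examined; everything it read last time is the same (t15 unchanged, t17 unchanged) — cache -25 kept, no run.
  t19: re-examined; everything it read last time is the same (t18 unchanged) — cache 25 kept, no run.
  t22: re-examined; everything it read last time is the same (t19 unchanged, t15 unchanged) — cache 25 kept, no run.
  t23: re-runs because t12 14->10; new result 25 (unchanged).
  t24: re-examined; everything it read last time is the same (t23 unchanged, t22 unchanged) — cache 50 kept, no run.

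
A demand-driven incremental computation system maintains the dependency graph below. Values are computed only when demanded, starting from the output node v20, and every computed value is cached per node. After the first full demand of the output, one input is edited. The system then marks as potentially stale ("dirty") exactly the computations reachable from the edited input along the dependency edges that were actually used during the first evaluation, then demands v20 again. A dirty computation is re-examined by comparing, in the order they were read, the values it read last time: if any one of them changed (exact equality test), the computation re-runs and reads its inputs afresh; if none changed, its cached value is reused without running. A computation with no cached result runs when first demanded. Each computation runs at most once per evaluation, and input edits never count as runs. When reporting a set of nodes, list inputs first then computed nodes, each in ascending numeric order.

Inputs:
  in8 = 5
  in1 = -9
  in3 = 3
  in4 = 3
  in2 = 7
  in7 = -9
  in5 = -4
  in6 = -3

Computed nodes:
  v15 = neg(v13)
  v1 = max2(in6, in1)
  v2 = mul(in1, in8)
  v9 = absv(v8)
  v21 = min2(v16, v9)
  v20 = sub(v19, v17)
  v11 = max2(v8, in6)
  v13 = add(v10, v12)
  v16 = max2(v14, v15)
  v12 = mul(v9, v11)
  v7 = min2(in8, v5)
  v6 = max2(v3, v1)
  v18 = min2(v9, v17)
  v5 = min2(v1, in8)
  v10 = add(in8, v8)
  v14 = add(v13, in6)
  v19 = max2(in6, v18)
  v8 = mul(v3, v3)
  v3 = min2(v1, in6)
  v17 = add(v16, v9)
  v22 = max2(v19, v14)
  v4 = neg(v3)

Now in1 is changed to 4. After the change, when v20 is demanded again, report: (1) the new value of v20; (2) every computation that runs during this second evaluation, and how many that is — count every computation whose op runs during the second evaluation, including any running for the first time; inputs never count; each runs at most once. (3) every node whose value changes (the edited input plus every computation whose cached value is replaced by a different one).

New value of v20: -92.
Computations that run: v1, v3 — 2 in total.
Values that change: in1, v1.
Key observation: the change is absorbed at v3 — it re-runs but produces the same value, and the output's value is unchanged.

First evaluation (everything demanded from the output):
  v1 = max2(-3, -9) = -3
  v3 = min2(-3, -3) = -3
  v8 = mul(-3, -3) = 9
  v9 = absv(9) = 9
  v10 = add(5, 9) = 14
  v11 = max2(9, -3) = 9
  v12 = mul(9, 9) = 81
  v13 = add(14, 81) = 95
  v14 = add(95, -3) = 92
  v15 = neg(95) = -95
  v16 = max2(92, -95) = 92
  v17 = add(92, 9) = 101
  v18 = min2(9, 101) = 9
  v19 = max2(-3, 9) = 9
  v20 = sub(9, 101) = -92

Propagation after the edit:
  v1: runs — in1 -9->4; result 4.
  v3: runs — v1 -3->4; result -3 (same value as before).
  v8: checked — values it read are unchanged (v3 unchanged, v3 unchanged); reused cached 9 without running.
  v9: checked — values it read are unchanged (v8 unchanged); reused cached 9 without running.
  v10: checked — values it read are unchanged (in8 unchanged, v8 unchanged); reused cached 14 without running.
  v11: checked — values it read are unchanged (v8 unchanged, in6 unchanged); reused cached 9 without running.
  v12: checked — values it read are unchanged (v9 unchanged, v11 unchanged); reused cached 81 without running.
  v13: checked — values it read are unchanged (v10 unchanged, v12 unchanged); reused cached 95 without running.
  v14: checked — values it read are unchanged (v13 unchanged, in6 unchanged); reused cached 92 without running.
  v15: checked — values it read are unchanged (v13 unchanged); reused cached -95 without running.
  v16: checked — values it read are unchanged (v14 unchanged, v15 unchanged); reused cached 92 without running.
  v17: checked — values it read are unchanged (v16 unchanged, v9 unchanged); reused cached 101 without running.
  v18: checked — values it read are unchanged (v9 unchanged, v17 unchanged); reused cached 9 without running.
  v19: checked — values it read are unchanged (in6 unchanged, v18 unchanged); reused cached 9 without running.
  v20: checked — values it read are unchanged (v19 unchanged, v17 unchanged); reused cached -92 without running.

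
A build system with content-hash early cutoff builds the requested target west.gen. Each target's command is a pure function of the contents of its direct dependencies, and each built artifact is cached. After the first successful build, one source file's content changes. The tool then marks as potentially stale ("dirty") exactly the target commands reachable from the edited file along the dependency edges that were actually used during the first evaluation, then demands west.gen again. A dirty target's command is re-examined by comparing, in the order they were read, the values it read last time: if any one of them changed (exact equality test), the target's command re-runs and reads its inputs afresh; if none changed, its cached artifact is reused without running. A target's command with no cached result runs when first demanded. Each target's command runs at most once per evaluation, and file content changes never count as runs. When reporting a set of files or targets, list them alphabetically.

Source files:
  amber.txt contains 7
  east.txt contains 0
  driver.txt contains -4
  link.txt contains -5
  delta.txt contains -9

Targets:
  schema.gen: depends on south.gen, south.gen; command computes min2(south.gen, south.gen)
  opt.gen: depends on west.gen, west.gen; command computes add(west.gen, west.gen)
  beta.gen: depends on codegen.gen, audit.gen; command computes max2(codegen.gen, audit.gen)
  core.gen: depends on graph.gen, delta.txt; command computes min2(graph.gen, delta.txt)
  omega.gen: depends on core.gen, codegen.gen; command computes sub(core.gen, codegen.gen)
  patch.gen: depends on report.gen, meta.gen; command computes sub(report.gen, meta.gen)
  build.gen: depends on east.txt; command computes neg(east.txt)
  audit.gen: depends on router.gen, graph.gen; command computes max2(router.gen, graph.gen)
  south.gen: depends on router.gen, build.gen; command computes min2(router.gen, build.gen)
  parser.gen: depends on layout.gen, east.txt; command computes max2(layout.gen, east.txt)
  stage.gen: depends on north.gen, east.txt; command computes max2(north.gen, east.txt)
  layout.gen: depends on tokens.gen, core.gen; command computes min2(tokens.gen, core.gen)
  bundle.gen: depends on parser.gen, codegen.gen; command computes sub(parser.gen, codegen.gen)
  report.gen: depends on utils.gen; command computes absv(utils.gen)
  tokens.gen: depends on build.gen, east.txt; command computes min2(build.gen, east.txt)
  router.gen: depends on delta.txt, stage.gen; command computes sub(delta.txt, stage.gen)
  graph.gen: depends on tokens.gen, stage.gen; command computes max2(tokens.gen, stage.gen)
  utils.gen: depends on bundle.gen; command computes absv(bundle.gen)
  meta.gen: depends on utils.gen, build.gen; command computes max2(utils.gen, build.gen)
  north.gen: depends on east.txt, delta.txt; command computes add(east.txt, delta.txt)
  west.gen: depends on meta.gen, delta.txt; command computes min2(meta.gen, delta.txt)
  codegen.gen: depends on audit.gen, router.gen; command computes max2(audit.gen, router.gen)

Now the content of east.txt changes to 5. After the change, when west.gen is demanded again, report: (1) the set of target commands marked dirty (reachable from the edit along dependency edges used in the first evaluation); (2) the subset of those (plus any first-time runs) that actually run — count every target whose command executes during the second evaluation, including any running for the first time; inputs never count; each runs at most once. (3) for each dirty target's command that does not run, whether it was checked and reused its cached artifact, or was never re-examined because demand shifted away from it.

Marked dirty: audit.gen, build.gen, bundle.gen, codegen.gen, core.gen, graph.gen, layout.gen, meta.gen, north.gen, parser.gen, router.gen, stage.gen, tokens.gen, utils.gen, west.gen.
Target commands that run: audit.gen, build.gen, bundle.gen, codegen.gen, core.gen, graph.gen, layout.gen, meta.gen, north.gen, parser.gen, router.gen, stage.gen, tokens.gen — 13 in total.
Checked but reused from cache: utils.gen, west.gen.
Key observation: the cutoff stops propagation at utils.gen — its inputs' values are unchanged, so it reuses its cache.

First evaluation (everything demanded from the output):
  build.gen = neg(0) = 0
  north.gen = add(0, -9) = -9
  stage.gen = max2(-9, 0) = 0
  router.gen = sub(-9, 0) = -9
  tokens.gen = min2(0, 0) = 0
  graph.gen = max2(0, 0) = 0
  audit.gen = max2(-9, 0) = 0
  codegen.gen = max2(0, -9) = 0
  core.gen = min2(0, -9) = -9
  layout.gen = min2(0, -9) = -9
  parser.gen = max2(-9, 0) = 0
  bundle.gen = sub(0, 0) = 0
  utils.gen = absv(0) = 0
  meta.gen = max2(0, 0) = 0
  west.gen = min2(0, -9) = -9

Propagation after the edit:
  build.gen: runs — east.txt 0->5; result -5.
  north.gen: runs — east.txt 0->5; result -4.
  stage.gen: runs — north.gen -9->-4; east.txt 0->5; result 5.
  router.gen: runs — stage.gen 0->5; result -14.
  tokens.gen: runs — build.gen 0->-5; east.txt 0->5; result -5.
  graph.gen: runs — tokens.gen 0->-5; stage.gen 0->5; result 5.
  audit.gen: runs — router.gen -9->-14; graph.gen 0->5; result 5.
  codegen.gen: runs — audit.gen 0->5; router.gen -9->-14; result 5.
  core.gen: runs — graph.gen 0->5; result -9 (same value as before).
  layout.gen: runs — tokens.gen 0->-5; result -9 (same value as before).
  parser.gen: runs — east.txt 0->5; result 5.
  bundle.gen: runs — parser.gen 0->5; codegen.gen 0->5; result 0 (same value as before).
  utils.gen: checked — values it read are unchanged (bundle.gen unchanged); reused cached 0 without running.
  meta.gen: runs — build.gen 0->-5; result 0 (same value as before).
  west.gen: checked — values it read are unchanged (meta.gen unchanged, delta.txt unchanged); reused cached -9 without running.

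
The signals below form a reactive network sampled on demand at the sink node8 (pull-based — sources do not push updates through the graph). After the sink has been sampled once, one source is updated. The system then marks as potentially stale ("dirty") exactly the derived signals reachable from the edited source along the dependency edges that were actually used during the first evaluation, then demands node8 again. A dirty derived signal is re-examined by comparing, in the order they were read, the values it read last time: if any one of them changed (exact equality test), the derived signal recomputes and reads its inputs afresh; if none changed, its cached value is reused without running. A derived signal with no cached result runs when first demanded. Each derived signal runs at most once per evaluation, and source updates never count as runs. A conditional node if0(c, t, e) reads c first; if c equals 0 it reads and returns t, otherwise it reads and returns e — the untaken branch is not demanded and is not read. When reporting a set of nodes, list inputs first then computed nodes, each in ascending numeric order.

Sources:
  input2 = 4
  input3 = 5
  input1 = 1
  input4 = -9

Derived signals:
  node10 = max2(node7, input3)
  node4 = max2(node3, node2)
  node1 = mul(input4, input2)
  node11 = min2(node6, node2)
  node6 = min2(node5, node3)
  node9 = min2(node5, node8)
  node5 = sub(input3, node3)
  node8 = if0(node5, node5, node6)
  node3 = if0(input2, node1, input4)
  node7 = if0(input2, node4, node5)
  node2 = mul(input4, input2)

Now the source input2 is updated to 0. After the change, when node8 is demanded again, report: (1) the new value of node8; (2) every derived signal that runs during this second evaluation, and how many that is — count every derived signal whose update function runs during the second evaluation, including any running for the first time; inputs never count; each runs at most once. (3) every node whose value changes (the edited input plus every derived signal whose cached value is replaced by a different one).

node8 now evaluates to 0.
Run set: node1, node3, node5, node6, node8 (5 run).
Changed values: input2, node3, node5, node6, node8.
The important point: the flipped condition pulls in fresh nodes; node1 runs for the first time.

Initial pass — values computed on the first demand:
  node3 = if0(input2=4 -> else branch input4) = -9
  node5 = sub(5, -9) = 14
  node6 = min2(14, -9) = -9
  node8 = if0(node5=14 -> else branch node6) = -9

Second demand — change propagation:
  node1: newly demanded (no cache) — executes and yields 0.
  node3: re-runs because input2 4->0; new result 0.
  node5: re-runs because node3 -9->0; new result 5.
  node6: re-runs because node5 14->5; node3 -9->0; new result 0.
  node8: re-runs because node5 14->5; node6 -9->0; new result 0.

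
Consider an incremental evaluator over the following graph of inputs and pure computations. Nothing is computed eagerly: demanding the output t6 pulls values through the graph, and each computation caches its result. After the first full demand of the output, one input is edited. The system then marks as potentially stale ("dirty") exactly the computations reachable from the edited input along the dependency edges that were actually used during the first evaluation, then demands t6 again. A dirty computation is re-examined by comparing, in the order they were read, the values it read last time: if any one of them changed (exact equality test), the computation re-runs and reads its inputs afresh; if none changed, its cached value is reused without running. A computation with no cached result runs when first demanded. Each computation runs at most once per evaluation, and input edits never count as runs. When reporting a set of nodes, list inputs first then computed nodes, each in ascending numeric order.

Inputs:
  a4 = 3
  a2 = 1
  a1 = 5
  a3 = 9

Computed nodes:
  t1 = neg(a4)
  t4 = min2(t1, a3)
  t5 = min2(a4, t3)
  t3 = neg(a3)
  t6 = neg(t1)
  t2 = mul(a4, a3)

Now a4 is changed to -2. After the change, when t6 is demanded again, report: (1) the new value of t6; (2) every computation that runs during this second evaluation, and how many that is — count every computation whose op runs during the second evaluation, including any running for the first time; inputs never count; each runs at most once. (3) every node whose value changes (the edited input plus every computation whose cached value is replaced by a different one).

Initial pass — values computed on the first demand:
  t1 = neg(3) = -3
  t6 = neg(-3) = 3

Second demand — change propagation:
  t1: re-runs because a4 3->-2; new result 2.
  t6: re-runs because t1 -3->2; new result -2.

t6 now evaluates to -2.
Run set: t1, t6 (2 run).
Changed values: a4, t1, t6.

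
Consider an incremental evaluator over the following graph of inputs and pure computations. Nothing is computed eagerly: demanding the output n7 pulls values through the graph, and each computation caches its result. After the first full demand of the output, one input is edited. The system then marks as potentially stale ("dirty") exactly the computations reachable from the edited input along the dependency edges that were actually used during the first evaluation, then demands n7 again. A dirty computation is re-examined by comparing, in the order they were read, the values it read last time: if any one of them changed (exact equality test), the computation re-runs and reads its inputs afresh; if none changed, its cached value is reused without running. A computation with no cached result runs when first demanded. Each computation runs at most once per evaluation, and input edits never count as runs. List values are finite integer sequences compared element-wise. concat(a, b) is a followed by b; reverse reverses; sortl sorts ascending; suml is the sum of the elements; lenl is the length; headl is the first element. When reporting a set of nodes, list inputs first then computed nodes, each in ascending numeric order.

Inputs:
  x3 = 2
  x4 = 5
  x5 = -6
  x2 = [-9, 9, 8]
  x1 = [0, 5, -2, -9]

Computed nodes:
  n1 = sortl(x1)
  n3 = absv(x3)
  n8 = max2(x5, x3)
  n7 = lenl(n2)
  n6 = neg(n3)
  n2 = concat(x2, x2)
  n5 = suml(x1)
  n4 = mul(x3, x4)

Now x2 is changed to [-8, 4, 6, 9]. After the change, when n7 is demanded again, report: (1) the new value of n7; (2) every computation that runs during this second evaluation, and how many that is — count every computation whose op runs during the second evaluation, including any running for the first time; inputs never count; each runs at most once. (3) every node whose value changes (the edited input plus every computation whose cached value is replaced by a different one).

n7 now evaluates to 8.
Run set: n2, n7 (2 run).
Changed values: x2, n2, n7.

Initial pass — values computed on the first demand:
  n2 = concat([-9, 9, 8], [-9, 9, 8]) = [-9, 9, 8, -9, 9, 8]
  n7 = lenl([-9, 9, 8, -9, 9, 8]) = 6

Second demand — change propagation:
  n2: re-runs because x2 [-9, 9, 8]->[-8, 4, 6, 9]; x2 [-9, 9, 8]->[-8, 4, 6, 9]; new result [-8, 4, 6, 9, -8, 4, 6, 9].
  n7: re-runs because n2 [-9, 9, 8, -9, 9, 8]->[-8, 4, 6, 9, -8, 4, 6, 9]; new result 8.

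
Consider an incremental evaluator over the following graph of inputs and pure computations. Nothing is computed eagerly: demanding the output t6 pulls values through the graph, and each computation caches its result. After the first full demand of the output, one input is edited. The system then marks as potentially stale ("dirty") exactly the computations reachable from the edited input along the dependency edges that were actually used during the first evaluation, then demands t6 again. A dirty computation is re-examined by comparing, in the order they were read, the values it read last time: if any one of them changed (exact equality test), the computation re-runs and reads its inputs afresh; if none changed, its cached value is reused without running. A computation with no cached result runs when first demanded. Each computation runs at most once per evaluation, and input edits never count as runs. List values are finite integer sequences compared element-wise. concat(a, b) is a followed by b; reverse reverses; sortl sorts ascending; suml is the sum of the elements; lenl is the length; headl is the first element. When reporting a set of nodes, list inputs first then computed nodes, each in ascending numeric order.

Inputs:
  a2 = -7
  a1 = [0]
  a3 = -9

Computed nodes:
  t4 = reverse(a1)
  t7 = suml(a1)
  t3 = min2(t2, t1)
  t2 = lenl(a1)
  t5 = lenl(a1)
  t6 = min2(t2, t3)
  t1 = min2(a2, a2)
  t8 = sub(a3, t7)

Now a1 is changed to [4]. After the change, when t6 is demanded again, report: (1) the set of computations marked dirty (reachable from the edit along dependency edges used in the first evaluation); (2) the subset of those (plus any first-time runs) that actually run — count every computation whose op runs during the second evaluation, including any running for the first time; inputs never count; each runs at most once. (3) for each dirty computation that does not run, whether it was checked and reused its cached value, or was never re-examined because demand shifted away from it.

Dirty set: t2, t3, t6.
Run set: t2 (1 run).
Re-examined without running (cache reused): t3, t6.
The important point: t2 recomputes to an identical value, and the output ends up unchanged.

Initial pass — values computed on the first demand:
  t1 = min2(-7, -7) = -7
  t2 = lenl([0]) = 1
  t3 = min2(1, -7) = -7
  t6 = min2(1, -7) = -7

Second demand — change propagation:
  t2: re-runs because a1 [0]->[4]; new result 1 (unchanged).
  t3: re-examined; everything it read last time is the same (t2 unchanged, t1 unchanged) — cache -7 kept, no run.
  t6: re-examined; everything it read last time is the same (t2 unchanged, t3 unchanged) — cache -7 kept, no run.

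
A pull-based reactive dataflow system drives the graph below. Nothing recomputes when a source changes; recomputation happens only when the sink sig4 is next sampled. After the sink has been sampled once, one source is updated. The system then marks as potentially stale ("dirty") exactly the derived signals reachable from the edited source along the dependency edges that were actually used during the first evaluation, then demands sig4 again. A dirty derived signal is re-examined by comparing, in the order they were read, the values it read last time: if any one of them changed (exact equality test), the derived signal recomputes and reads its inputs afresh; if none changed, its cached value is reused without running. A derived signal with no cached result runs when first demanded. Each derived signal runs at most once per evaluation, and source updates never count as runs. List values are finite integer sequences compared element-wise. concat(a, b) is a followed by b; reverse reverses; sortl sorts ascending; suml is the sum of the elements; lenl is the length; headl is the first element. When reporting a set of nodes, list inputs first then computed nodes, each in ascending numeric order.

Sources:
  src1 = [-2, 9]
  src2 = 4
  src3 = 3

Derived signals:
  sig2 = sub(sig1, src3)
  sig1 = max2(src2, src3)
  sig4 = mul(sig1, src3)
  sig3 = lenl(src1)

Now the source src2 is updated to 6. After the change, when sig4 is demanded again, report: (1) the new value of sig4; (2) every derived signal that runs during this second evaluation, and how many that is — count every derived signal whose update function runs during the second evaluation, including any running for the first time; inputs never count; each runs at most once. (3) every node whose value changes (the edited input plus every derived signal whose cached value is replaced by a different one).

New value of sig4: 18.
Derived signals that run: sig1, sig4 — 2 in total.
Values that change: src2, sig1, sig4.

First evaluation (everything demanded from the output):
  sig1 = max2(4, 3) = 4
  sig4 = mul(4, 3) = 12

Propagation after the edit:
  sig1: runs — src2 4->6; result 6.
  sig4: runs — sig1 4->6; result 18.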